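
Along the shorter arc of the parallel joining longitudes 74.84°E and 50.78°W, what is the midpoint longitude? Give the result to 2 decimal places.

Signed shortest Δλ from +74.84° to -50.78° is -125.62°.
Midpoint longitude = +74.84° + (-125.62°)/2 = +74.84° − 62.81° = +12.03°.

12.03°E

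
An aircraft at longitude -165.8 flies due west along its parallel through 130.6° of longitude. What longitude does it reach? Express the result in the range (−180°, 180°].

+63.6°

Start at -165.8°; shift −130.6° → -296.4°.
-296.4° lies outside (−180°, 180°]; add 360° → +63.6°.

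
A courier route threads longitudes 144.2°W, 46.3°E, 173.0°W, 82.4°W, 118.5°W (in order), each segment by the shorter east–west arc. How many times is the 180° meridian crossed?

2

Leg 1: -144.2° → +46.3°, shortest Δλ = -169.5° (west) — crosses 180°.
Leg 2: +46.3° → -173.0°, shortest Δλ = 140.7° (east) — crosses 180°.
Leg 3: -173.0° → -82.4°, shortest Δλ = 90.6° (east) — does not cross 180°.
Leg 4: -82.4° → -118.5°, shortest Δλ = -36.1° (west) — does not cross 180°.
Total crossings: 2.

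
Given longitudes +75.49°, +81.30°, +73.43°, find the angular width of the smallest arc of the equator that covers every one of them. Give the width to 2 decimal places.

7.87°

Sort the longitudes: +73.43°, +75.49°, +81.30°.
Eastward gaps between consecutive values (wrapping around): 2.06°, 5.81°, 352.13°.
Largest gap = 352.13° ⇒ minimal covering band is its complement: 360° − 352.13° = 7.87°.
Band runs from +73.43° eastward to +81.30°.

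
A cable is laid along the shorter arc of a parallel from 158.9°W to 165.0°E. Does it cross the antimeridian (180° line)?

Yes

Naïve |165.0 − -158.9| = 323.9° > 180°, so the shorter arc goes the other way round — across 180°.
Signed shortest Δλ = ((165.0 − -158.9 + 180) mod 360) − 180 = -36.1°.
Going west by 36.1° from -158.9° passes through 180° before reaching +165.0°.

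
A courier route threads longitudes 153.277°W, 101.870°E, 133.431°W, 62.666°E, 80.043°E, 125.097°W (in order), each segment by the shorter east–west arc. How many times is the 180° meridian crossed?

Leg 1: -153.277° → +101.870°, shortest Δλ = -104.853° (west) — crosses 180°.
Leg 2: +101.870° → -133.431°, shortest Δλ = 124.699° (east) — crosses 180°.
Leg 3: -133.431° → +62.666°, shortest Δλ = -163.903° (west) — crosses 180°.
Leg 4: +62.666° → +80.043°, shortest Δλ = 17.377° (east) — does not cross 180°.
Leg 5: +80.043° → -125.097°, shortest Δλ = 154.86° (east) — crosses 180°.
Total crossings: 4.

4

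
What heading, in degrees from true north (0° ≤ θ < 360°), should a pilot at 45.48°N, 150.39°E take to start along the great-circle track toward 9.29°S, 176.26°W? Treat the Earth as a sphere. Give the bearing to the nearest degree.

Δλ = -176.26 − 150.39 = -326.65°; wrapped into (−180°, 180°]: 33.35°.
θ = atan2( sin Δλ · cos φ₂ , cos φ₁ · sin φ₂ − sin φ₁ · cos φ₂ · cos Δλ )
  = atan2(0.54254, -0.70097) = 142.261° → normalised to [0°, 360°): 142.261°.

142°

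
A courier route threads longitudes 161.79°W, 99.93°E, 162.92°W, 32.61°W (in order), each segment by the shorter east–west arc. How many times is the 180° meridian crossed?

Leg 1: -161.79° → +99.93°, shortest Δλ = -98.28° (west) — crosses 180°.
Leg 2: +99.93° → -162.92°, shortest Δλ = 97.15° (east) — crosses 180°.
Leg 3: -162.92° → -32.61°, shortest Δλ = 130.31° (east) — does not cross 180°.
Total crossings: 2.

2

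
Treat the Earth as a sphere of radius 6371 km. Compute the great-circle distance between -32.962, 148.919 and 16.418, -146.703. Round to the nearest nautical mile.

Δλ = -146.703 − 148.919 = -295.622°; wrapped into (−180°, 180°]: 64.378°.
Δφ = 16.418 − -32.962 = 49.380°.
a = sin²(Δφ/2) + cos φ₁ · cos φ₂ · sin²(Δλ/2) = 0.402876.
c = 2·atan2(√a, √(1−a)) = 1.37530 rad → d = 6371·c ≈ 8762.07 km ≈ 4731.14 nmi.

4731 nmi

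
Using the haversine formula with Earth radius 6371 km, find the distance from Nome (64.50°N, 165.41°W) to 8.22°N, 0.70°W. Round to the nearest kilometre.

11829 km

Δλ = -0.70 − -165.41 = 164.71°.
Δφ = 8.22 − 64.50 = -56.28°.
a = sin²(Δφ/2) + cos φ₁ · cos φ₂ · sin²(Δλ/2) = 0.640980.
c = 2·atan2(√a, √(1−a)) = 1.85663 rad → d = 6371·c ≈ 11828.60 km.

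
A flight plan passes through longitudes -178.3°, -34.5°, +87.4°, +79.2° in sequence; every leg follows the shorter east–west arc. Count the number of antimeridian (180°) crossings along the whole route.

Leg 1: -178.3° → -34.5°, shortest Δλ = 143.8° (east) — does not cross 180°.
Leg 2: -34.5° → +87.4°, shortest Δλ = 121.9° (east) — does not cross 180°.
Leg 3: +87.4° → +79.2°, shortest Δλ = -8.2° (west) — does not cross 180°.
Total crossings: 0.

0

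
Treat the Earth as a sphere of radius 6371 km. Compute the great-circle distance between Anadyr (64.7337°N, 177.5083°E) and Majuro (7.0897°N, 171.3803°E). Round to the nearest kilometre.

Δλ = 171.3803 − 177.5083 = -6.1280°.
Δφ = 7.0897 − 64.7337 = -57.6440°.
a = sin²(Δφ/2) + cos φ₁ · cos φ₂ · sin²(Δλ/2) = 0.233621.
c = 2·atan2(√a, √(1−a)) = 1.00894 rad → d = 6371·c ≈ 6427.96 km.

6428 km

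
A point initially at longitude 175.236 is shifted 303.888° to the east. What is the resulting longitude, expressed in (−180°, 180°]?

Start at +175.236°; shift +303.888° → +479.124°.
+479.124° lies outside (−180°, 180°]; subtract 360° → +119.124°.

+119.124°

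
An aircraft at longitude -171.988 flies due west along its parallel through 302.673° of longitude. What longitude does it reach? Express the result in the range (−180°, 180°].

-114.661°

Start at -171.988°; shift −302.673° → -474.661°.
-474.661° lies outside (−180°, 180°]; add 360° → -114.661°.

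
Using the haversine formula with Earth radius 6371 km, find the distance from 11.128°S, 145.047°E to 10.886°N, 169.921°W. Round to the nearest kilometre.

Δλ = -169.921 − 145.047 = -314.968°; wrapped into (−180°, 180°]: 45.032°.
Δφ = 10.886 − -11.128 = 22.014°.
a = sin²(Δφ/2) + cos φ₁ · cos φ₂ · sin²(Δλ/2) = 0.177752.
c = 2·atan2(√a, √(1−a)) = 0.87043 rad → d = 6371·c ≈ 5545.52 km.

5546 km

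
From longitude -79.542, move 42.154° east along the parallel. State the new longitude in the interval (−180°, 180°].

Start at -79.542°; shift +42.154° → -37.388°.
-37.388° already lies in (−180°, 180°].

-37.388°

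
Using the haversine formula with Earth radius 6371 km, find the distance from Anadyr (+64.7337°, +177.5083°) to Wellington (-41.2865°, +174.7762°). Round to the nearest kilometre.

11791 km

Δλ = 174.7762 − 177.5083 = -2.7321°.
Δφ = -41.2865 − 64.7337 = -106.0202°.
a = sin²(Δφ/2) + cos φ₁ · cos φ₂ · sin²(Δλ/2) = 0.638170.
c = 2·atan2(√a, √(1−a)) = 1.85078 rad → d = 6371·c ≈ 11791.32 km.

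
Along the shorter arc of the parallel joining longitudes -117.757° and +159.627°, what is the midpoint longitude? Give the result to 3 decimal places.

-159.065°

Signed shortest Δλ from -117.757° to +159.627° is -82.616°.
Midpoint longitude = -117.757° + (-82.616°)/2 = -117.757° − 41.308° = -159.065°.
(The naïve average (-117.757 + +159.627)/2 = 20.935° is on the wrong side of the globe.)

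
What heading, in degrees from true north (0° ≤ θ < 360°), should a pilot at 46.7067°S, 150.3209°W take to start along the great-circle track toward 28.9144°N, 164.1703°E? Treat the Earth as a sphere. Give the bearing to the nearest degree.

321°

Δλ = 164.1703 − -150.3209 = 314.4912°; wrapped into (−180°, 180°]: -45.5088°.
θ = atan2( sin Δλ · cos φ₂ , cos φ₁ · sin φ₂ − sin φ₁ · cos φ₂ · cos Δλ )
  = atan2(-0.62443, 0.77805) = -38.749° → normalised to [0°, 360°): 321.251°.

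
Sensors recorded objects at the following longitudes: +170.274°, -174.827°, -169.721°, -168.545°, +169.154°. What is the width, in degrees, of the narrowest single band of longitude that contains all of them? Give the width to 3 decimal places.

22.301°

Sort the longitudes: -174.827°, -169.721°, -168.545°, +169.154°, +170.274°.
Eastward gaps between consecutive values (wrapping around): 5.106°, 1.176°, 337.699°, 1.120°, 14.899°.
Largest gap = 337.699° ⇒ minimal covering band is its complement: 360° − 337.699° = 22.301°.
Band runs from +169.154° eastward to -168.545°, crossing the antimeridian.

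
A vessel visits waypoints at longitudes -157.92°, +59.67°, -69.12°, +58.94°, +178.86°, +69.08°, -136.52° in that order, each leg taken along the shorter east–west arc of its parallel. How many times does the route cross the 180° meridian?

2

Leg 1: -157.92° → +59.67°, shortest Δλ = -142.41° (west) — crosses 180°.
Leg 2: +59.67° → -69.12°, shortest Δλ = -128.79° (west) — does not cross 180°.
Leg 3: -69.12° → +58.94°, shortest Δλ = 128.06° (east) — does not cross 180°.
Leg 4: +58.94° → +178.86°, shortest Δλ = 119.92° (east) — does not cross 180°.
Leg 5: +178.86° → +69.08°, shortest Δλ = -109.78° (west) — does not cross 180°.
Leg 6: +69.08° → -136.52°, shortest Δλ = 154.4° (east) — crosses 180°.
Total crossings: 2.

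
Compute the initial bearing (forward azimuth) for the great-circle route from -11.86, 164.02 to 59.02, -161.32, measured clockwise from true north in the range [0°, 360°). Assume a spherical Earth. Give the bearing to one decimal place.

Δλ = -161.32 − 164.02 = -325.34°; wrapped into (−180°, 180°]: 34.66°.
θ = atan2( sin Δλ · cos φ₂ , cos φ₁ · sin φ₂ − sin φ₁ · cos φ₂ · cos Δλ )
  = atan2(0.29273, 0.92606) = 17.542° → normalised to [0°, 360°): 17.542°.

17.5°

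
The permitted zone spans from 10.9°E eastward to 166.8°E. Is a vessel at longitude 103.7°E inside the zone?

Yes

Band width going east from +10.9° to +166.8°: ((166.8 − 10.9) mod 360) = 155.9°.
Offset of +103.7° east of the west edge: ((103.7 − 10.9) mod 360) = 92.8°.
92.8° ≤ 155.9° ⇒ inside.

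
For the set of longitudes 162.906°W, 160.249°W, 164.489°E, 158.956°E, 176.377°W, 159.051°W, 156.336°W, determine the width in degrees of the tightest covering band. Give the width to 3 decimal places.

Sort the longitudes: -176.377°, -162.906°, -160.249°, -159.051°, -156.336°, +158.956°, +164.489°.
Eastward gaps between consecutive values (wrapping around): 13.471°, 2.657°, 1.198°, 2.715°, 315.292°, 5.533°, 19.134°.
Largest gap = 315.292° ⇒ minimal covering band is its complement: 360° − 315.292° = 44.708°.
Band runs from +158.956° eastward to -156.336°, crossing the antimeridian.

44.708°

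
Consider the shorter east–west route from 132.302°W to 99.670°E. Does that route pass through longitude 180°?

Naïve |99.670 − -132.302| = 231.972° > 180°, so the shorter arc goes the other way round — across 180°.
Signed shortest Δλ = ((99.670 − -132.302 + 180) mod 360) − 180 = -128.028°.
Going west by 128.028° from -132.302° passes through 180° before reaching +99.670°.

Yes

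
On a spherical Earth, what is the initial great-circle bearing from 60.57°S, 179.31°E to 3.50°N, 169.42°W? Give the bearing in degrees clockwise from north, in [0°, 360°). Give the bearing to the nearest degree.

12°

Δλ = -169.42 − 179.31 = -348.73°; wrapped into (−180°, 180°]: 11.27°.
θ = atan2( sin Δλ · cos φ₂ , cos φ₁ · sin φ₂ − sin φ₁ · cos φ₂ · cos Δλ )
  = atan2(0.19507, 0.88257) = 12.463° → normalised to [0°, 360°): 12.463°.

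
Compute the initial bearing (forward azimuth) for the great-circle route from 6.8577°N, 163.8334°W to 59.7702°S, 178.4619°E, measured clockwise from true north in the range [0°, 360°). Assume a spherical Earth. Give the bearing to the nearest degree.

189°

Δλ = 178.4619 − -163.8334 = 342.2953°; wrapped into (−180°, 180°]: -17.7047°.
θ = atan2( sin Δλ · cos φ₂ , cos φ₁ · sin φ₂ − sin φ₁ · cos φ₂ · cos Δλ )
  = atan2(-0.15311, -0.91510) = -170.502° → normalised to [0°, 360°): 189.498°.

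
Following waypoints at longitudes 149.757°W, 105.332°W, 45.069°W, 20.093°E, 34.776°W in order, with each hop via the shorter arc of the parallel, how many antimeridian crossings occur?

0

Leg 1: -149.757° → -105.332°, shortest Δλ = 44.425° (east) — does not cross 180°.
Leg 2: -105.332° → -45.069°, shortest Δλ = 60.263° (east) — does not cross 180°.
Leg 3: -45.069° → +20.093°, shortest Δλ = 65.162° (east) — does not cross 180°.
Leg 4: +20.093° → -34.776°, shortest Δλ = -54.869° (west) — does not cross 180°.
Total crossings: 0.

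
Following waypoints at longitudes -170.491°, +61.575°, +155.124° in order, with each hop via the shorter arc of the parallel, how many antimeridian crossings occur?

Leg 1: -170.491° → +61.575°, shortest Δλ = -127.934° (west) — crosses 180°.
Leg 2: +61.575° → +155.124°, shortest Δλ = 93.549° (east) — does not cross 180°.
Total crossings: 1.

1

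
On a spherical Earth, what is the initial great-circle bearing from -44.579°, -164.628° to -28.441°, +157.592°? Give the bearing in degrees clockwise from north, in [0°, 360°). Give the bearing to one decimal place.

Δλ = 157.592 − -164.628 = 322.220°; wrapped into (−180°, 180°]: -37.780°.
θ = atan2( sin Δλ · cos φ₂ , cos φ₁ · sin φ₂ − sin φ₁ · cos φ₂ · cos Δλ )
  = atan2(-0.53869, 0.14857) = -74.581° → normalised to [0°, 360°): 285.419°.

285.4°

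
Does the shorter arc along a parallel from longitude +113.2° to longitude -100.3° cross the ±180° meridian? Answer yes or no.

Naïve |-100.3 − 113.2| = 213.5° > 180°, so the shorter arc goes the other way round — across 180°.
Signed shortest Δλ = ((-100.3 − 113.2 + 180) mod 360) − 180 = 146.5°.
Going east by 146.5° from +113.2° passes through 180° before reaching -100.3°.

Yes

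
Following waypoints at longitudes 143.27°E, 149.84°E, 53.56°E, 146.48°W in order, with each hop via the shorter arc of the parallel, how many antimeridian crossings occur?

Leg 1: +143.27° → +149.84°, shortest Δλ = 6.57° (east) — does not cross 180°.
Leg 2: +149.84° → +53.56°, shortest Δλ = -96.28° (west) — does not cross 180°.
Leg 3: +53.56° → -146.48°, shortest Δλ = 159.96° (east) — crosses 180°.
Total crossings: 1.

1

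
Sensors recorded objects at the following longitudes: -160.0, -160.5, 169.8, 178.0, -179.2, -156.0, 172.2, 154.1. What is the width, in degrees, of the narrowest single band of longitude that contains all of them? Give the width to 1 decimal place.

Sort the longitudes: -179.2°, -160.5°, -160.0°, -156.0°, +154.1°, +169.8°, +172.2°, +178.0°.
Eastward gaps between consecutive values (wrapping around): 18.7°, 0.5°, 4.0°, 310.1°, 15.7°, 2.4°, 5.8°, 2.8°.
Largest gap = 310.1° ⇒ minimal covering band is its complement: 360° − 310.1° = 49.9°.
Band runs from +154.1° eastward to -156.0°, crossing the antimeridian.

49.9°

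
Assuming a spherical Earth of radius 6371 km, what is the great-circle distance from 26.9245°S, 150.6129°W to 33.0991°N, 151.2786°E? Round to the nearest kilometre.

Δλ = 151.2786 − -150.6129 = 301.8915°; wrapped into (−180°, 180°]: -58.1085°.
Δφ = 33.0991 − -26.9245 = 60.0236°.
a = sin²(Δφ/2) + cos φ₁ · cos φ₂ · sin²(Δλ/2) = 0.426335.
c = 2·atan2(√a, √(1−a)) = 1.42293 rad → d = 6371·c ≈ 9065.48 km.

9065 km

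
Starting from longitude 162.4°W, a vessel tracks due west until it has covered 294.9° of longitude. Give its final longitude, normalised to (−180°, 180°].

Start at -162.4°; shift −294.9° → -457.3°.
-457.3° lies outside (−180°, 180°]; add 360° → -97.3°.

97.3°W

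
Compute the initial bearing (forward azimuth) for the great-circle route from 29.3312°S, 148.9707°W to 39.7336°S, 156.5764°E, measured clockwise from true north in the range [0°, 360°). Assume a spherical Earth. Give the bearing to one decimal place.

Δλ = 156.5764 − -148.9707 = 305.5471°; wrapped into (−180°, 180°]: -54.4529°.
θ = atan2( sin Δλ · cos φ₂ , cos φ₁ · sin φ₂ − sin φ₁ · cos φ₂ · cos Δλ )
  = atan2(-0.62571, -0.33826) = -118.396° → normalised to [0°, 360°): 241.604°.

241.6°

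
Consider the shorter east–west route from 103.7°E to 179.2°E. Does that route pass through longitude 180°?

No

Signed shortest Δλ = ((179.2 − 103.7 + 180) mod 360) − 180 = 75.5°.
Going east by 75.5° from +103.7° reaches +179.2° without touching 180°.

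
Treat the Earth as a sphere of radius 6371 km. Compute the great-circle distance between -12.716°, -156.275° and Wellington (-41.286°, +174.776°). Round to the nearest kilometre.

Δλ = 174.776 − -156.275 = 331.051°; wrapped into (−180°, 180°]: -28.949°.
Δφ = -41.286 − -12.716 = -28.570°.
a = sin²(Δφ/2) + cos φ₁ · cos φ₂ · sin²(Δλ/2) = 0.106677.
c = 2·atan2(√a, √(1−a)) = 0.66544 rad → d = 6371·c ≈ 4239.51 km.

4240 km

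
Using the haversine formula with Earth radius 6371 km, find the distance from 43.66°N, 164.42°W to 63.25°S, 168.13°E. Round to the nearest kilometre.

12133 km

Δλ = 168.13 − -164.42 = 332.55°; wrapped into (−180°, 180°]: -27.45°.
Δφ = -63.25 − 43.66 = -106.91°.
a = sin²(Δφ/2) + cos φ₁ · cos φ₂ · sin²(Δλ/2) = 0.663765.
c = 2·atan2(√a, √(1−a)) = 1.90448 rad → d = 6371·c ≈ 12133.47 km.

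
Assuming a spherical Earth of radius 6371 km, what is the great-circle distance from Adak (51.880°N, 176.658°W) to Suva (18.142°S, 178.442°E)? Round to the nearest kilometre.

Δλ = 178.442 − -176.658 = 355.100°; wrapped into (−180°, 180°]: -4.900°.
Δφ = -18.142 − 51.880 = -70.022°.
a = sin²(Δφ/2) + cos φ₁ · cos φ₂ · sin²(Δλ/2) = 0.330242.
c = 2·atan2(√a, √(1−a)) = 1.22439 rad → d = 6371·c ≈ 7800.62 km.

7801 km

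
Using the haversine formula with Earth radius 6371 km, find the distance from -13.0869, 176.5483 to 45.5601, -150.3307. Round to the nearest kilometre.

Δλ = -150.3307 − 176.5483 = -326.8790°; wrapped into (−180°, 180°]: 33.1210°.
Δφ = 45.5601 − -13.0869 = 58.6470°.
a = sin²(Δφ/2) + cos φ₁ · cos φ₂ · sin²(Δλ/2) = 0.295250.
c = 2·atan2(√a, √(1−a)) = 1.14889 rad → d = 6371·c ≈ 7319.58 km.

7320 km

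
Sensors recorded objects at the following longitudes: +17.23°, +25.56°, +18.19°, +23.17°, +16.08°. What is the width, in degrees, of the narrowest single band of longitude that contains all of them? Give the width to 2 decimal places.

Sort the longitudes: +16.08°, +17.23°, +18.19°, +23.17°, +25.56°.
Eastward gaps between consecutive values (wrapping around): 1.15°, 0.96°, 4.98°, 2.39°, 350.52°.
Largest gap = 350.52° ⇒ minimal covering band is its complement: 360° − 350.52° = 9.48°.
Band runs from +16.08° eastward to +25.56°.

9.48°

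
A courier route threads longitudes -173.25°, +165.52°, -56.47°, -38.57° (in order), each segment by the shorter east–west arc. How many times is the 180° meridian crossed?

Leg 1: -173.25° → +165.52°, shortest Δλ = -21.23° (west) — crosses 180°.
Leg 2: +165.52° → -56.47°, shortest Δλ = 138.01° (east) — crosses 180°.
Leg 3: -56.47° → -38.57°, shortest Δλ = 17.9° (east) — does not cross 180°.
Total crossings: 2.

2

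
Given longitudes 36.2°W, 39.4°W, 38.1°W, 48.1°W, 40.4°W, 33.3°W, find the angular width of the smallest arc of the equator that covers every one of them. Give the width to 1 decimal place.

14.8°

Sort the longitudes: -48.1°, -40.4°, -39.4°, -38.1°, -36.2°, -33.3°.
Eastward gaps between consecutive values (wrapping around): 7.7°, 1.0°, 1.3°, 1.9°, 2.9°, 345.2°.
Largest gap = 345.2° ⇒ minimal covering band is its complement: 360° − 345.2° = 14.8°.
Band runs from -48.1° eastward to -33.3°.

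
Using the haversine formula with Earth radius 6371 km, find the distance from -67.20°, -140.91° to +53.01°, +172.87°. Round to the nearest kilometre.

13911 km

Δλ = 172.87 − -140.91 = 313.78°; wrapped into (−180°, 180°]: -46.22°.
Δφ = 53.01 − -67.20 = 120.21°.
a = sin²(Δφ/2) + cos φ₁ · cos φ₂ · sin²(Δλ/2) = 0.787505.
c = 2·atan2(√a, √(1−a)) = 2.18341 rad → d = 6371·c ≈ 13910.51 km.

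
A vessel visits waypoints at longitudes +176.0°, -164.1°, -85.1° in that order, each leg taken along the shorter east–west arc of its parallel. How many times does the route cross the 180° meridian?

Leg 1: +176.0° → -164.1°, shortest Δλ = 19.9° (east) — crosses 180°.
Leg 2: -164.1° → -85.1°, shortest Δλ = 79.0° (east) — does not cross 180°.
Total crossings: 1.

1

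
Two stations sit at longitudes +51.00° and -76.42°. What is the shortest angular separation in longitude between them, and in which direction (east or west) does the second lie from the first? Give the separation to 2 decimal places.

Raw difference: -76.42 − 51.00 = -127.42°.
Normalise into (−180°, 180°]: -127.42° stays -127.42°.
Negative ⇒ the second point lies to the west; separation 127.42°.

127.42° west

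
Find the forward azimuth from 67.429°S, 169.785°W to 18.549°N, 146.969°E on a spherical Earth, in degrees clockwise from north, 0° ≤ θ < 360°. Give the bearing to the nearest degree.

Δλ = 146.969 − -169.785 = 316.754°; wrapped into (−180°, 180°]: -43.246°.
θ = atan2( sin Δλ · cos φ₂ , cos φ₁ · sin φ₂ − sin φ₁ · cos φ₂ · cos Δλ )
  = atan2(-0.64954, 0.75979) = -40.527° → normalised to [0°, 360°): 319.473°.

319°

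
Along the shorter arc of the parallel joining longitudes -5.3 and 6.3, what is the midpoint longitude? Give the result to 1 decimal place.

+0.5°

Signed shortest Δλ from -5.3° to +6.3° is +11.6°.
Midpoint longitude = -5.3° + (+11.6°)/2 = -5.3° + 5.8° = +0.5°.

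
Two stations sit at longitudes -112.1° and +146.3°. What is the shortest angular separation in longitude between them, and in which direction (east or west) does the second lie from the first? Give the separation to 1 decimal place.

Raw difference: 146.3 − -112.1 = 258.4°.
Normalise into (−180°, 180°]: 258.4° − 360° = -101.6°.
Negative ⇒ the second point lies to the west; separation 101.6°.

101.6° west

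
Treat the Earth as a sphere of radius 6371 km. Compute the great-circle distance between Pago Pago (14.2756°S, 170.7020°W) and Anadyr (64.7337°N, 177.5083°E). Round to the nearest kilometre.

Δλ = 177.5083 − -170.7020 = 348.2103°; wrapped into (−180°, 180°]: -11.7897°.
Δφ = 64.7337 − -14.2756 = 79.0093°.
a = sin²(Δφ/2) + cos φ₁ · cos φ₂ · sin²(Δλ/2) = 0.409038.
c = 2·atan2(√a, √(1−a)) = 1.38785 rad → d = 6371·c ≈ 8842.02 km.

8842 km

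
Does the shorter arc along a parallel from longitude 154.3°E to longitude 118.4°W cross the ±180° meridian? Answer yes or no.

Yes

Naïve |-118.4 − 154.3| = 272.7° > 180°, so the shorter arc goes the other way round — across 180°.
Signed shortest Δλ = ((-118.4 − 154.3 + 180) mod 360) − 180 = 87.3°.
Going east by 87.3° from +154.3° passes through 180° before reaching -118.4°.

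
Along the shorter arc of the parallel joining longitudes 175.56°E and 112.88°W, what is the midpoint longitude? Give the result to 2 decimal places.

Signed shortest Δλ from +175.56° to -112.88° is +71.56°.
Midpoint longitude = +175.56° + (+71.56°)/2 = +175.56° + 35.78° = +211.34°.
Normalise into (−180°, 180°]: -148.66°.
(The naïve average (+175.56 + -112.88)/2 = 31.34° is on the wrong side of the globe.)

148.66°W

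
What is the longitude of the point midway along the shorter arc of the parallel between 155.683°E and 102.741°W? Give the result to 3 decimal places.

Signed shortest Δλ from +155.683° to -102.741° is +101.576°.
Midpoint longitude = +155.683° + (+101.576°)/2 = +155.683° + 50.788° = +206.471°.
Normalise into (−180°, 180°]: -153.529°.
(The naïve average (+155.683 + -102.741)/2 = 26.471° is on the wrong side of the globe.)

153.529°W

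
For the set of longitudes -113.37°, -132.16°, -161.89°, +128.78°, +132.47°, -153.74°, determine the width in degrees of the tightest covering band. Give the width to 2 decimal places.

Sort the longitudes: -161.89°, -153.74°, -132.16°, -113.37°, +128.78°, +132.47°.
Eastward gaps between consecutive values (wrapping around): 8.15°, 21.58°, 18.79°, 242.15°, 3.69°, 65.64°.
Largest gap = 242.15° ⇒ minimal covering band is its complement: 360° − 242.15° = 117.85°.
Band runs from +128.78° eastward to -113.37°, crossing the antimeridian.

117.85°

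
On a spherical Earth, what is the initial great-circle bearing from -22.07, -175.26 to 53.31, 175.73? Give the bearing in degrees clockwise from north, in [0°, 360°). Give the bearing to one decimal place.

354.5°

Δλ = 175.73 − -175.26 = 350.99°; wrapped into (−180°, 180°]: -9.01°.
θ = atan2( sin Δλ · cos φ₂ , cos φ₁ · sin φ₂ − sin φ₁ · cos φ₂ · cos Δλ )
  = atan2(-0.09357, 0.96485) = -5.539° → normalised to [0°, 360°): 354.461°.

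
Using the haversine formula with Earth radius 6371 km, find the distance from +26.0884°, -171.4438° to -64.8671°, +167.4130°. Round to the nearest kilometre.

10277 km

Δλ = 167.4130 − -171.4438 = 338.8568°; wrapped into (−180°, 180°]: -21.1432°.
Δφ = -64.8671 − 26.0884 = -90.9555°.
a = sin²(Δφ/2) + cos φ₁ · cos φ₂ · sin²(Δλ/2) = 0.521177.
c = 2·atan2(√a, √(1−a)) = 1.61316 rad → d = 6371·c ≈ 10277.46 km.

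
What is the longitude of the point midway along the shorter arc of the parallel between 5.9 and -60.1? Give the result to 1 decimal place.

Signed shortest Δλ from +5.9° to -60.1° is -66.0°.
Midpoint longitude = +5.9° + (-66.0°)/2 = +5.9° − 33.0° = -27.1°.

-27.1°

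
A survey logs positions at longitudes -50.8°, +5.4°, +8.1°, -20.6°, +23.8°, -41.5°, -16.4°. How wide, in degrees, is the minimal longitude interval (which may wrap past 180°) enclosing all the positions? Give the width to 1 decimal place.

Sort the longitudes: -50.8°, -41.5°, -20.6°, -16.4°, +5.4°, +8.1°, +23.8°.
Eastward gaps between consecutive values (wrapping around): 9.3°, 20.9°, 4.2°, 21.8°, 2.7°, 15.7°, 285.4°.
Largest gap = 285.4° ⇒ minimal covering band is its complement: 360° − 285.4° = 74.6°.
Band runs from -50.8° eastward to +23.8°.

74.6°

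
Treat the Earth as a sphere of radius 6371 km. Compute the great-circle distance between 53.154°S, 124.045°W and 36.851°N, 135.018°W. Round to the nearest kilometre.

10064 km

Δλ = -135.018 − -124.045 = -10.973°.
Δφ = 36.851 − -53.154 = 90.005°.
a = sin²(Δφ/2) + cos φ₁ · cos φ₂ · sin²(Δλ/2) = 0.504430.
c = 2·atan2(√a, √(1−a)) = 1.57966 rad → d = 6371·c ≈ 10063.99 km.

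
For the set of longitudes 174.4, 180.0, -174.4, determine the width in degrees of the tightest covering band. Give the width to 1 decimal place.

11.2°

Sort the longitudes: -174.4°, +174.4°, +180.0°.
Eastward gaps between consecutive values (wrapping around): 348.8°, 5.6°, 5.6°.
Largest gap = 348.8° ⇒ minimal covering band is its complement: 360° − 348.8° = 11.2°.
Band runs from +174.4° eastward to -174.4°, crossing the antimeridian.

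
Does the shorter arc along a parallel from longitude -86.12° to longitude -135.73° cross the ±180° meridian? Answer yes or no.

Signed shortest Δλ = ((-135.73 − -86.12 + 180) mod 360) − 180 = -49.61°.
Going west by 49.61° from -86.12° reaches -135.73° without touching 180°.

No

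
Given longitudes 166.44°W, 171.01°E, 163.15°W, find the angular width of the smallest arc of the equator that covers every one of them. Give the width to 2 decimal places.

Sort the longitudes: -166.44°, -163.15°, +171.01°.
Eastward gaps between consecutive values (wrapping around): 3.29°, 334.16°, 22.55°.
Largest gap = 334.16° ⇒ minimal covering band is its complement: 360° − 334.16° = 25.84°.
Band runs from +171.01° eastward to -163.15°, crossing the antimeridian.

25.84°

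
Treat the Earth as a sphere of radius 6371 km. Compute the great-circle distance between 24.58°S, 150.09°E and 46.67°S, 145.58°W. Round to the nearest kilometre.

Δλ = -145.58 − 150.09 = -295.67°; wrapped into (−180°, 180°]: 64.33°.
Δφ = -46.67 − -24.58 = -22.09°.
a = sin²(Δφ/2) + cos φ₁ · cos φ₂ · sin²(Δλ/2) = 0.213553.
c = 2·atan2(√a, √(1−a)) = 0.96076 rad → d = 6371·c ≈ 6121.03 km.

6121 km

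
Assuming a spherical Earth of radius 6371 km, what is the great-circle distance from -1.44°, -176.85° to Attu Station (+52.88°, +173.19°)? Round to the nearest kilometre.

6111 km

Δλ = 173.19 − -176.85 = 350.04°; wrapped into (−180°, 180°]: -9.96°.
Δφ = 52.88 − -1.44 = 54.32°.
a = sin²(Δφ/2) + cos φ₁ · cos φ₂ · sin²(Δλ/2) = 0.212917.
c = 2·atan2(√a, √(1−a)) = 0.95921 rad → d = 6371·c ≈ 6111.14 km.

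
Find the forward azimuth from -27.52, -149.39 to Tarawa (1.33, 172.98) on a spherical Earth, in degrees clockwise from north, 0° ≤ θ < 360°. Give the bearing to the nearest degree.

302°

Δλ = 172.98 − -149.39 = 322.37°; wrapped into (−180°, 180°]: -37.63°.
θ = atan2( sin Δλ · cos φ₂ , cos φ₁ · sin φ₂ − sin φ₁ · cos φ₂ · cos Δλ )
  = atan2(-0.61040, 0.38642) = -57.663° → normalised to [0°, 360°): 302.337°.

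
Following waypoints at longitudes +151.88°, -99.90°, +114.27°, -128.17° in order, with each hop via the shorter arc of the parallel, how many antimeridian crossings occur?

Leg 1: +151.88° → -99.90°, shortest Δλ = 108.22° (east) — crosses 180°.
Leg 2: -99.90° → +114.27°, shortest Δλ = -145.83° (west) — crosses 180°.
Leg 3: +114.27° → -128.17°, shortest Δλ = 117.56° (east) — crosses 180°.
Total crossings: 3.

3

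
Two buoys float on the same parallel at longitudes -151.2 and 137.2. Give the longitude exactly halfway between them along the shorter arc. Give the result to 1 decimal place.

+173.0°

Signed shortest Δλ from -151.2° to +137.2° is -71.6°.
Midpoint longitude = -151.2° + (-71.6°)/2 = -151.2° − 35.8° = -187.0°.
Normalise into (−180°, 180°]: +173.0°.
(The naïve average (-151.2 + +137.2)/2 = -7.0° is on the wrong side of the globe.)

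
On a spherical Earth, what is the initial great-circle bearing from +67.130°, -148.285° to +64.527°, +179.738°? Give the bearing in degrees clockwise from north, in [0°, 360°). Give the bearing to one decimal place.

273.7°

Δλ = 179.738 − -148.285 = 328.023°; wrapped into (−180°, 180°]: -31.977°.
θ = atan2( sin Δλ · cos φ₂ , cos φ₁ · sin φ₂ − sin φ₁ · cos φ₂ · cos Δλ )
  = atan2(-0.22776, 0.01472) = -86.303° → normalised to [0°, 360°): 273.697°.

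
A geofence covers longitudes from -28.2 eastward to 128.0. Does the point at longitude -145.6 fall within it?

No

Band width going east from -28.2° to +128.0°: ((128.0 − -28.2) mod 360) = 156.2°.
Offset of -145.6° east of the west edge: ((-145.6 − -28.2) mod 360) = 242.6°.
242.6° > 156.2° ⇒ outside.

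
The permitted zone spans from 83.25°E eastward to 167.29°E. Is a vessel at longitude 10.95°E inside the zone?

Band width going east from +83.25° to +167.29°: ((167.29 − 83.25) mod 360) = 84.04°.
Offset of +10.95° east of the west edge: ((10.95 − 83.25) mod 360) = 287.70°.
287.70° > 84.04° ⇒ outside.

No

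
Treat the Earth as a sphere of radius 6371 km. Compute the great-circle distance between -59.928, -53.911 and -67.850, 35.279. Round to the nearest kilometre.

4055 km

Δλ = 35.279 − -53.911 = 89.190°.
Δφ = -67.850 − -59.928 = -7.922°.
a = sin²(Δφ/2) + cos φ₁ · cos φ₂ · sin²(Δλ/2) = 0.097900.
c = 2·atan2(√a, √(1−a)) = 0.63647 rad → d = 6371·c ≈ 4054.93 km.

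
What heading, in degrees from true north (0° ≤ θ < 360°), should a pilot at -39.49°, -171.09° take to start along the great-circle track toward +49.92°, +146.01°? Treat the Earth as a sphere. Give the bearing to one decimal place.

Δλ = 146.01 − -171.09 = 317.10°; wrapped into (−180°, 180°]: -42.90°.
θ = atan2( sin Δλ · cos φ₂ , cos φ₁ · sin φ₂ − sin φ₁ · cos φ₂ · cos Δλ )
  = atan2(-0.43829, 0.89043) = -26.207° → normalised to [0°, 360°): 333.793°.

333.8°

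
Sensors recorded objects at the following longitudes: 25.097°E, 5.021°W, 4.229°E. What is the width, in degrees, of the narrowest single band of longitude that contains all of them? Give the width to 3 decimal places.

30.118°

Sort the longitudes: -5.021°, +4.229°, +25.097°.
Eastward gaps between consecutive values (wrapping around): 9.250°, 20.868°, 329.882°.
Largest gap = 329.882° ⇒ minimal covering band is its complement: 360° − 329.882° = 30.118°.
Band runs from -5.021° eastward to +25.097°.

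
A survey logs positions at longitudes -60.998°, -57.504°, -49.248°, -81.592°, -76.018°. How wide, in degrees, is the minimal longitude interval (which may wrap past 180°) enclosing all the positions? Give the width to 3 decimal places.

Sort the longitudes: -81.592°, -76.018°, -60.998°, -57.504°, -49.248°.
Eastward gaps between consecutive values (wrapping around): 5.574°, 15.020°, 3.494°, 8.256°, 327.656°.
Largest gap = 327.656° ⇒ minimal covering band is its complement: 360° − 327.656° = 32.344°.
Band runs from -81.592° eastward to -49.248°.

32.344°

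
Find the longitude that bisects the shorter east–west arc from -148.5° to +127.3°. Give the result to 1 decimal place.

+169.4°

Signed shortest Δλ from -148.5° to +127.3° is -84.2°.
Midpoint longitude = -148.5° + (-84.2°)/2 = -148.5° − 42.1° = -190.6°.
Normalise into (−180°, 180°]: +169.4°.
(The naïve average (-148.5 + +127.3)/2 = -10.6° is on the wrong side of the globe.)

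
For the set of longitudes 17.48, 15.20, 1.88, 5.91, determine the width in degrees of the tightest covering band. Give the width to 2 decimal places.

Sort the longitudes: +1.88°, +5.91°, +15.20°, +17.48°.
Eastward gaps between consecutive values (wrapping around): 4.03°, 9.29°, 2.28°, 344.40°.
Largest gap = 344.40° ⇒ minimal covering band is its complement: 360° − 344.40° = 15.60°.
Band runs from +1.88° eastward to +17.48°.

15.60°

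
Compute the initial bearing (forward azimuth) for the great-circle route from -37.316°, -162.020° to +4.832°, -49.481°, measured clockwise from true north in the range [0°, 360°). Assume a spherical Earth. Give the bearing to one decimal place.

Δλ = -49.481 − -162.020 = 112.539°.
θ = atan2( sin Δλ · cos φ₂ , cos φ₁ · sin φ₂ − sin φ₁ · cos φ₂ · cos Δλ )
  = atan2(0.92034, -0.16455) = 100.137° → normalised to [0°, 360°): 100.137°.

100.1°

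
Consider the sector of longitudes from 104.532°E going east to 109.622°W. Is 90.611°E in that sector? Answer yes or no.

No

Band width going east from +104.532° to -109.622°: ((-109.622 − 104.532) mod 360) = 145.846°.
Offset of +90.611° east of the west edge: ((90.611 − 104.532) mod 360) = 346.079°.
346.079° > 145.846° ⇒ outside.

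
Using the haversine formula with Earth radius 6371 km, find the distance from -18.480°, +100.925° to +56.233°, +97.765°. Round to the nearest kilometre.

8313 km

Δλ = 97.765 − 100.925 = -3.160°.
Δφ = 56.233 − -18.480 = 74.713°.
a = sin²(Δφ/2) + cos φ₁ · cos φ₂ · sin²(Δλ/2) = 0.368574.
c = 2·atan2(√a, √(1−a)) = 1.30482 rad → d = 6371·c ≈ 8313.00 km.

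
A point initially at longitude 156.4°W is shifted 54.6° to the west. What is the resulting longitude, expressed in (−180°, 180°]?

Start at -156.4°; shift −54.6° → -211.0°.
-211.0° lies outside (−180°, 180°]; add 360° → +149.0°.

149.0°E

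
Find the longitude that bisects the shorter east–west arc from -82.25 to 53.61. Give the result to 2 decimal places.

-14.32°

Signed shortest Δλ from -82.25° to +53.61° is +135.86°.
Midpoint longitude = -82.25° + (+135.86°)/2 = -82.25° + 67.93° = -14.32°.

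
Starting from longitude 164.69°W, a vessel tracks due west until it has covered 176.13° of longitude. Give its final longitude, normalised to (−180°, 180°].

Start at -164.69°; shift −176.13° → -340.82°.
-340.82° lies outside (−180°, 180°]; add 360° → +19.18°.

19.18°E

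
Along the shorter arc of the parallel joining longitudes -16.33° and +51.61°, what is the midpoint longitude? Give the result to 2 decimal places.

Signed shortest Δλ from -16.33° to +51.61° is +67.94°.
Midpoint longitude = -16.33° + (+67.94°)/2 = -16.33° + 33.97° = +17.64°.

+17.64°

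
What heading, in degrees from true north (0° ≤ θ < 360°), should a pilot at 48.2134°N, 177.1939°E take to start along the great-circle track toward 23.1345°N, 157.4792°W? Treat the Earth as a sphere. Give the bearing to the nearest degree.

132°

Δλ = -157.4792 − 177.1939 = -334.6731°; wrapped into (−180°, 180°]: 25.3269°.
θ = atan2( sin Δλ · cos φ₂ , cos φ₁ · sin φ₂ − sin φ₁ · cos φ₂ · cos Δλ )
  = atan2(0.39338, -0.35796) = 132.301° → normalised to [0°, 360°): 132.301°.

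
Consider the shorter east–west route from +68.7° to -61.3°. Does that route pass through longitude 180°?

No

Signed shortest Δλ = ((-61.3 − 68.7 + 180) mod 360) − 180 = -130.0°.
Going west by 130.0° from +68.7° reaches -61.3° without touching 180°.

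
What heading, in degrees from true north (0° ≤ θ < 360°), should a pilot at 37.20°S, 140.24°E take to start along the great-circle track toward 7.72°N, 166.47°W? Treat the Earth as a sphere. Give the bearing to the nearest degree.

60°

Δλ = -166.47 − 140.24 = -306.71°; wrapped into (−180°, 180°]: 53.29°.
θ = atan2( sin Δλ · cos φ₂ , cos φ₁ · sin φ₂ − sin φ₁ · cos φ₂ · cos Δλ )
  = atan2(0.79441, 0.46513) = 59.651° → normalised to [0°, 360°): 59.651°.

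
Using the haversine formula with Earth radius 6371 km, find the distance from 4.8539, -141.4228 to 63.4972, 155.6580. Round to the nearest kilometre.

8212 km

Δλ = 155.6580 − -141.4228 = 297.0808°; wrapped into (−180°, 180°]: -62.9192°.
Δφ = 63.4972 − 4.8539 = 58.6433°.
a = sin²(Δφ/2) + cos φ₁ · cos φ₂ · sin²(Δλ/2) = 0.360928.
c = 2·atan2(√a, √(1−a)) = 1.28893 rad → d = 6371·c ≈ 8211.80 km.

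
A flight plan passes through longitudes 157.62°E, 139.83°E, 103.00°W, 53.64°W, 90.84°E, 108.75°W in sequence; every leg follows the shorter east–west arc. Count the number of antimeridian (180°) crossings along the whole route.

Leg 1: +157.62° → +139.83°, shortest Δλ = -17.79° (west) — does not cross 180°.
Leg 2: +139.83° → -103.00°, shortest Δλ = 117.17° (east) — crosses 180°.
Leg 3: -103.00° → -53.64°, shortest Δλ = 49.36° (east) — does not cross 180°.
Leg 4: -53.64° → +90.84°, shortest Δλ = 144.48° (east) — does not cross 180°.
Leg 5: +90.84° → -108.75°, shortest Δλ = 160.41° (east) — crosses 180°.
Total crossings: 2.

2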